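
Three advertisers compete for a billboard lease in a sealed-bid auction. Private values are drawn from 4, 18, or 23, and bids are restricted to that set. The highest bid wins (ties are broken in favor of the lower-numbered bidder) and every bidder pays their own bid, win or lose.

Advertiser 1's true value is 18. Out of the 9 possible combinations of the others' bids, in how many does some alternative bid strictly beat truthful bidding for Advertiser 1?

6

Others bid (4, 4): truth gives 0; bid 4 gives 14 > 0. Violating.
Others bid (4, 23): truth gives -18; bid 4 gives -4 > -18. Violating.
Others bid (18, 23): truth gives -18; bid 4 gives -4 > -18. Violating.
Others bid (23, 4): truth gives -18; bid 4 gives -4 > -18. Violating.
Others bid (4, 18): truth gives 0; no alternative beats it.
Others bid (18, 4): truth gives 0; no alternative beats it.
(Checking all 9 profiles: 6 have a profitable deviation, 3 do not.)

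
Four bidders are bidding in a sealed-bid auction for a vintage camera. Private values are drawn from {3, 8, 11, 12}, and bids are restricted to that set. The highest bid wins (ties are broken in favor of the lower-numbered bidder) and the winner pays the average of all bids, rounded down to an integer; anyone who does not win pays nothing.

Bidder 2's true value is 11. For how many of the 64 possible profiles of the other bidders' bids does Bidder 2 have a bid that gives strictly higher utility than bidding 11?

29

Others bid (3, 3, 3): truth gives 6; bid 8 gives 7 > 6. Violating.
Others bid (3, 3, 8): truth gives 5; bid 8 gives 6 > 5. Violating.
Others bid (3, 3, 12): truth gives 0; bid 12 gives 4 > 0. Violating.
Others bid (3, 8, 3): truth gives 5; bid 8 gives 6 > 5. Violating.
Others bid (3, 3, 11): truth gives 4; no alternative beats it.
Others bid (3, 8, 11): truth gives 3; no alternative beats it.
(Checking all 64 profiles: 29 have a profitable deviation, 35 do not.)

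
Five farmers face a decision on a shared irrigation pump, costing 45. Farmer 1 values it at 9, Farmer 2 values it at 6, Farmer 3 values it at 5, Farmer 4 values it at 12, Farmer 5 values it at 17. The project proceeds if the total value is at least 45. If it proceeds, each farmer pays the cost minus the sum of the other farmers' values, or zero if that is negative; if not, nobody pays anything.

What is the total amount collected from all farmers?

Total value 49 ≥ cost 45, so it is built.
Farmer 1: others sum to 40; max(0, 45 - 40) = 5.
Farmer 2: others sum to 43; max(0, 45 - 43) = 2.
Farmer 3: others sum to 44; max(0, 45 - 44) = 1.
Farmer 4: others sum to 37; max(0, 45 - 37) = 8.
Farmer 5: others sum to 32; max(0, 45 - 32) = 13.
Total collected = 5 + 2 + 1 + 8 + 13 = 29.

29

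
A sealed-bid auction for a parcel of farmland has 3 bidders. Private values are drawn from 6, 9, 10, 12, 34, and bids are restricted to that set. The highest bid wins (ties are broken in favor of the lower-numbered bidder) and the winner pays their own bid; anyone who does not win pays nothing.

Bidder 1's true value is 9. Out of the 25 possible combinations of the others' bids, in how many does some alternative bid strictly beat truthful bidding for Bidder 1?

1

Others bid (6, 6): truth gives 0; bid 6 gives 3 > 0. Violating.
Others bid (6, 9): truth gives 0; no alternative beats it.
Others bid (6, 10): truth gives 0; no alternative beats it.
(Checking all 25 profiles: 1 has a profitable deviation, 24 do not.)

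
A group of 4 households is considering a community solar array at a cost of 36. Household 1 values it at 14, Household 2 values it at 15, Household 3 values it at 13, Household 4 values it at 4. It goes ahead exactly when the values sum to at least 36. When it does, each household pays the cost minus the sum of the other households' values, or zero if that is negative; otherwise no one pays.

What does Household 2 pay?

5

Total value 46 ≥ cost 36, so the project is built.
The other households' values sum to 31.
Cost minus that sum is 36 - 31 = 5.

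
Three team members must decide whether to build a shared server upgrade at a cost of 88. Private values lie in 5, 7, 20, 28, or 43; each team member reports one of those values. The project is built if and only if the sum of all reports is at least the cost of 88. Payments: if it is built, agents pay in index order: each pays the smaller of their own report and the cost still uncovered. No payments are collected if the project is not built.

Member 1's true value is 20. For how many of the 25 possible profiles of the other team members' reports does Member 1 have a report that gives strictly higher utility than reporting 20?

1

Others report (43, 43): truth gives 0; report 5 gives 15 > 0. Violating.
Others report (5, 5): truth gives 0; no alternative beats it.
Others report (5, 7): truth gives 0; no alternative beats it.
(Checking all 25 profiles: 1 has a profitable deviation, 24 do not.)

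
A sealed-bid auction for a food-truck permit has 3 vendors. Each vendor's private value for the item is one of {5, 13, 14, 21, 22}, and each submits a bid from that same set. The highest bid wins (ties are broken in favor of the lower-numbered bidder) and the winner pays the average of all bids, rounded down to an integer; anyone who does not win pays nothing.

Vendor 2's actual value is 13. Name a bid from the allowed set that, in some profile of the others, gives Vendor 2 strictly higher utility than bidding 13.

Suppose Vendor 1 bids 5 and Vendor 3 bids 14.
Bid 13: loses, pays 0, utility 0.
Bid 14: wins, pays 11, utility 13 - 11 = 2.
So bidding 14 beats truth here (2 > 0).

14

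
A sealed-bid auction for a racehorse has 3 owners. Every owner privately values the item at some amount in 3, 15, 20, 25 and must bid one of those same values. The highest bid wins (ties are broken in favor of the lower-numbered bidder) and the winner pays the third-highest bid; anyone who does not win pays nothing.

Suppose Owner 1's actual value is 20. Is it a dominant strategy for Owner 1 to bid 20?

No

Consider the case where Owner 2 bids 3 and Owner 3 bids 25.
Truthful bid 20: loses, pays 0, utility 0.
Bid 25 instead: wins, pays 3, utility 20 - 3 = 17.
Since 17 > 0, bidding 25 is strictly better here, so truthful bidding is not dominant.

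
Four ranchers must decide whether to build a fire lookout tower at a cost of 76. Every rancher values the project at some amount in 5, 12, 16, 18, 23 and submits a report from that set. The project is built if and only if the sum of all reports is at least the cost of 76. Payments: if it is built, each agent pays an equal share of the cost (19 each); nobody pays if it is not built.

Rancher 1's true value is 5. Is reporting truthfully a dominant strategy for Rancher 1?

Yes

Check each profile of the others' reports and compare truth against every alternative report.
Others report (18, 23, 23): truth gives 0, best alternative gives -14.
Others report (23, 18, 23): truth gives 0, best alternative gives -14.
Others report (23, 23, 18): truth gives 0, best alternative gives -14.
Others report (23, 23, 23): truth gives 0, best alternative gives -14.
Others report (5, 5, 5): truth gives 0, best alternative gives 0.
Others report (5, 5, 12): truth gives 0, best alternative gives 0.
(Remaining 119 profiles checked similarly; truth is weakly best in each.)
In every case the truthful report is at least as good as any alternative, so it is a dominant strategy.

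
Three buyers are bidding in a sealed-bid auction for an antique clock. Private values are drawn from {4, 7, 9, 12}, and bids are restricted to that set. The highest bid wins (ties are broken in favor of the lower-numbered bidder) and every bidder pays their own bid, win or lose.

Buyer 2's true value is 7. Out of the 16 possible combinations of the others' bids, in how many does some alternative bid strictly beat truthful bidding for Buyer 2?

14

Others bid (4, 9): truth gives -7; bid 9 gives -2 > -7. Violating.
Others bid (4, 12): truth gives -7; bid 4 gives -4 > -7. Violating.
Others bid (7, 4): truth gives -7; bid 9 gives -2 > -7. Violating.
Others bid (7, 7): truth gives -7; bid 9 gives -2 > -7. Violating.
Others bid (4, 4): truth gives 0; no alternative beats it.
Others bid (4, 7): truth gives 0; no alternative beats it.
(Checking all 16 profiles: 14 have a profitable deviation, 2 do not.)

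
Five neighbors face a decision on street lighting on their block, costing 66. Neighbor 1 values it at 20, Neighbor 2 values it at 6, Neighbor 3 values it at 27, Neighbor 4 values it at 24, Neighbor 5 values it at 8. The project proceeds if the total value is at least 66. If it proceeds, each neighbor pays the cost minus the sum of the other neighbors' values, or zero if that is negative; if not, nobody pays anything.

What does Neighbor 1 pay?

1

Total value 85 ≥ cost 66, so the project is built.
The other neighbors' values sum to 65.
Cost minus that sum is 66 - 65 = 1.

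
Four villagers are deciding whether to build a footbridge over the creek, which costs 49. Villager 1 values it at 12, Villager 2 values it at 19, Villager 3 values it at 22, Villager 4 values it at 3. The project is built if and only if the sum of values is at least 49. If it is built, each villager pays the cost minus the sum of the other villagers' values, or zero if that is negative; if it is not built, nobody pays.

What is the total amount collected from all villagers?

32

Total value 56 ≥ cost 49, so it is built.
Villager 1: others sum to 44; max(0, 49 - 44) = 5.
Villager 2: others sum to 37; max(0, 49 - 37) = 12.
Villager 3: others sum to 34; max(0, 49 - 34) = 15.
Villager 4: others sum to 53; max(0, 49 - 53) = 0.
Total collected = 5 + 12 + 15 + 0 = 32.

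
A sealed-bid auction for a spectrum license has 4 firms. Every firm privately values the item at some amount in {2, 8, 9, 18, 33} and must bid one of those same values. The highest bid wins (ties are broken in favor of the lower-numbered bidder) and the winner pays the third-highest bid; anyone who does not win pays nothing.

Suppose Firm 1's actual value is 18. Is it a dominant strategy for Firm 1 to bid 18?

Consider the case where Firm 2 bids 2, Firm 3 bids 2 and Firm 4 bids 33.
Truthful bid 18: loses, pays 0, utility 0.
Bid 33 instead: wins, pays 2, utility 18 - 2 = 16.
Since 16 > 0, bidding 33 is strictly better here, so truthful bidding is not dominant.

No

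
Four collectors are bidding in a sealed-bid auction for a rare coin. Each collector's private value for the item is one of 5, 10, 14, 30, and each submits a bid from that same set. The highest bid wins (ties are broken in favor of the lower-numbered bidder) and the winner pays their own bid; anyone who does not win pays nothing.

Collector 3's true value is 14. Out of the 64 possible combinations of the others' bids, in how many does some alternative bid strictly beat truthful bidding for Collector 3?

2

Others bid (5, 5, 5): truth gives 0; bid 10 gives 4 > 0. Violating.
Others bid (5, 5, 10): truth gives 0; bid 10 gives 4 > 0. Violating.
Others bid (5, 5, 14): truth gives 0; no alternative beats it.
Others bid (5, 5, 30): truth gives 0; no alternative beats it.
(Checking all 64 profiles: 2 have a profitable deviation, 62 do not.)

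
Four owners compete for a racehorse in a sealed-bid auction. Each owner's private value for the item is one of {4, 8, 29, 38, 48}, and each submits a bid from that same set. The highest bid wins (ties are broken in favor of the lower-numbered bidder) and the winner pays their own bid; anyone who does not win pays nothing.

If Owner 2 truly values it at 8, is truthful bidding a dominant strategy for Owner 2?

Yes

Check each profile of the others' bids and compare truth against every alternative bid.
Others bid (4, 4, 4): truth gives 0, best alternative gives 0.
Others bid (4, 4, 8): truth gives 0, best alternative gives 0.
Others bid (4, 4, 29): truth gives 0, best alternative gives 0.
Others bid (4, 4, 38): truth gives 0, best alternative gives 0.
Others bid (4, 4, 48): truth gives 0, best alternative gives 0.
Others bid (4, 8, 4): truth gives 0, best alternative gives 0.
(Remaining 119 profiles checked similarly; truth is weakly best in each.)
In every case the truthful bid is at least as good as any alternative, so it is a dominant strategy.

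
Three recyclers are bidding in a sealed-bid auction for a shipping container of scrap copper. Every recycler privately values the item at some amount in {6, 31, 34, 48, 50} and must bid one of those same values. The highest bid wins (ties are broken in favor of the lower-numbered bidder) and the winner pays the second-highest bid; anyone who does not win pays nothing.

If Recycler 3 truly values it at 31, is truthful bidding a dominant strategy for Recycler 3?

Yes

Check each profile of the others' bids and compare truth against every alternative bid.
Others bid (6, 6): truth gives 25, best alternative gives 25.
Others bid (6, 31): truth gives 0, best alternative gives 0.
Others bid (6, 34): truth gives 0, best alternative gives 0.
Others bid (6, 48): truth gives 0, best alternative gives 0.
Others bid (6, 50): truth gives 0, best alternative gives 0.
Others bid (31, 6): truth gives 0, best alternative gives 0.
(Remaining 19 profiles checked similarly; truth is weakly best in each.)
In every case the truthful bid is at least as good as any alternative, so it is a dominant strategy.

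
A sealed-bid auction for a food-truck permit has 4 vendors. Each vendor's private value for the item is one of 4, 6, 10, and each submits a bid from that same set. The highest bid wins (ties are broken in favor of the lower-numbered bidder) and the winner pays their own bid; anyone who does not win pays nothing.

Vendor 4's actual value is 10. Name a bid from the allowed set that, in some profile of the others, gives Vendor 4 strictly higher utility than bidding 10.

Suppose Vendor 1 bids 4, Vendor 2 bids 4 and Vendor 3 bids 4.
Bid 10: wins, pays 10, utility 10 - 10 = 0.
Bid 6: wins, pays 6, utility 10 - 6 = 4.
So bidding 6 beats truth here (4 > 0).

6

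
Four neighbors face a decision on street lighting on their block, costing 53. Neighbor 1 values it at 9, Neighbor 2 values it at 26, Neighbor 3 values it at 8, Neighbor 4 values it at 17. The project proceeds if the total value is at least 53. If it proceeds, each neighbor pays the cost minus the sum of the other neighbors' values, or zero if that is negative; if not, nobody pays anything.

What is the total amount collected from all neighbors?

Total value 60 ≥ cost 53, so it is built.
Neighbor 1: others sum to 51; max(0, 53 - 51) = 2.
Neighbor 2: others sum to 34; max(0, 53 - 34) = 19.
Neighbor 3: others sum to 52; max(0, 53 - 52) = 1.
Neighbor 4: others sum to 43; max(0, 53 - 43) = 10.
Total collected = 2 + 19 + 1 + 10 = 32.

32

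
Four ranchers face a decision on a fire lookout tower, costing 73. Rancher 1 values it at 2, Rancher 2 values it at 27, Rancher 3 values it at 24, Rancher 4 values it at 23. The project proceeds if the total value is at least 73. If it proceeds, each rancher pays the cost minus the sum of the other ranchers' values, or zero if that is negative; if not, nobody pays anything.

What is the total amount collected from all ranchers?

Total value 76 ≥ cost 73, so it is built.
Rancher 1: others sum to 74; max(0, 73 - 74) = 0.
Rancher 2: others sum to 49; max(0, 73 - 49) = 24.
Rancher 3: others sum to 52; max(0, 73 - 52) = 21.
Rancher 4: others sum to 53; max(0, 73 - 53) = 20.
Total collected = 0 + 24 + 21 + 20 = 65.

65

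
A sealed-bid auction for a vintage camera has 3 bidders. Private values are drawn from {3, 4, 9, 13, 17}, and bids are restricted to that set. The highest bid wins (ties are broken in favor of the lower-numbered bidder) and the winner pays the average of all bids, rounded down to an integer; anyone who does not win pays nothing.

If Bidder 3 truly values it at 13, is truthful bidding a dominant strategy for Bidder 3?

Consider the case where Bidder 1 bids 3 and Bidder 2 bids 3.
Truthful bid 13: wins, pays 6, utility 13 - 6 = 7.
Bid 4 instead: wins, pays 3, utility 13 - 3 = 10.
Since 10 > 7, bidding 4 is strictly better here, so truthful bidding is not dominant.

No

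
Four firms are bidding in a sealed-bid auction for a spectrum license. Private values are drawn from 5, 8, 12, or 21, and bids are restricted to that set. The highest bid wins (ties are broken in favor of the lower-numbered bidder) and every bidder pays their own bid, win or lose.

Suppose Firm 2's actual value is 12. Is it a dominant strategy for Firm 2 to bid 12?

Consider the case where Firm 1 bids 5, Firm 3 bids 5 and Firm 4 bids 5.
Truthful bid 12: wins, pays 12, utility 12 - 12 = 0.
Bid 8 instead: wins, pays 8, utility 12 - 8 = 4.
Since 4 > 0, bidding 8 is strictly better here, so truthful bidding is not dominant.

No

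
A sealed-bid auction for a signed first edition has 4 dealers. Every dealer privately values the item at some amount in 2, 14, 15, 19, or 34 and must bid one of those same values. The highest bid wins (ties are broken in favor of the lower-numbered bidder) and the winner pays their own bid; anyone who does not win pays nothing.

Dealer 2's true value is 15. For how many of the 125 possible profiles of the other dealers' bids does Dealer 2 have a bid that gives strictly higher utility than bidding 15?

Others bid (2, 2, 2): truth gives 0; bid 14 gives 1 > 0. Violating.
Others bid (2, 2, 14): truth gives 0; bid 14 gives 1 > 0. Violating.
Others bid (2, 14, 2): truth gives 0; bid 14 gives 1 > 0. Violating.
Others bid (2, 14, 14): truth gives 0; bid 14 gives 1 > 0. Violating.
Others bid (2, 2, 15): truth gives 0; no alternative beats it.
Others bid (2, 2, 19): truth gives 0; no alternative beats it.
(Checking all 125 profiles: 4 have a profitable deviation, 121 do not.)

4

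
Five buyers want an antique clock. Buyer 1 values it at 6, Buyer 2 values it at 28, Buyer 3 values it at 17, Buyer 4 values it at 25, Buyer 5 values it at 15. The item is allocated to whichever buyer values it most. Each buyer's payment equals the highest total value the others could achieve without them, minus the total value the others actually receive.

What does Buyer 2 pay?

Buyer 2 has the highest value and receives the item.
Without Buyer 2, the item would go to the next-highest value, 25, so the others could achieve 25.
With Buyer 2 present and winning, the others receive nothing, so their total is 0.
Payment = 25 - 0 = 25.

25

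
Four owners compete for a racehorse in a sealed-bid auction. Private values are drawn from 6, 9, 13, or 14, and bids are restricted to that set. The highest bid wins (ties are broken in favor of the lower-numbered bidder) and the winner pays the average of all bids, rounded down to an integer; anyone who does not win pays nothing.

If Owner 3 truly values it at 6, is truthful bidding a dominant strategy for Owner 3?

Check each profile of the others' bids and compare truth against every alternative bid.
Others bid (6, 6, 9): truth gives 0, best alternative gives -1.
Others bid (6, 6, 6): truth gives 0, best alternative gives 0.
Others bid (6, 6, 13): truth gives 0, best alternative gives 0.
Others bid (6, 6, 14): truth gives 0, best alternative gives 0.
Others bid (6, 9, 6): truth gives 0, best alternative gives 0.
Others bid (6, 9, 9): truth gives 0, best alternative gives 0.
(Remaining 58 profiles checked similarly; truth is weakly best in each.)
In every case the truthful bid is at least as good as any alternative, so it is a dominant strategy.

Yes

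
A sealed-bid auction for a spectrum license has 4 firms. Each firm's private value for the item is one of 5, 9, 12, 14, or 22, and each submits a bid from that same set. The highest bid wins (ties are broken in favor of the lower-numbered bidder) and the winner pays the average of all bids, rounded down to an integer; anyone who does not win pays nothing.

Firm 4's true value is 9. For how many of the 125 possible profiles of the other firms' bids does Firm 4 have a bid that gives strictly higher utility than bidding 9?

6

Others bid (5, 5, 9): truth gives 0; bid 12 gives 2 > 0. Violating.
Others bid (5, 9, 5): truth gives 0; bid 12 gives 2 > 0. Violating.
Others bid (5, 9, 9): truth gives 0; bid 12 gives 1 > 0. Violating.
Others bid (9, 5, 5): truth gives 0; bid 12 gives 2 > 0. Violating.
Others bid (5, 5, 5): truth gives 3; no alternative beats it.
Others bid (5, 5, 12): truth gives 0; no alternative beats it.
(Checking all 125 profiles: 6 have a profitable deviation, 119 do not.)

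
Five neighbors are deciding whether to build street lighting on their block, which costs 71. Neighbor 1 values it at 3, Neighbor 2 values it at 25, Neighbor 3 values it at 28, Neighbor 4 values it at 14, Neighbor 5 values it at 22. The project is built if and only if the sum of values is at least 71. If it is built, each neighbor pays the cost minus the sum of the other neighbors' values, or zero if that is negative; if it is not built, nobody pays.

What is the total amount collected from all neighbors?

12

Total value 92 ≥ cost 71, so it is built.
Neighbor 1: others sum to 89; max(0, 71 - 89) = 0.
Neighbor 2: others sum to 67; max(0, 71 - 67) = 4.
Neighbor 3: others sum to 64; max(0, 71 - 64) = 7.
Neighbor 4: others sum to 78; max(0, 71 - 78) = 0.
Neighbor 5: others sum to 70; max(0, 71 - 70) = 1.
Total collected = 0 + 4 + 7 + 0 + 1 = 12.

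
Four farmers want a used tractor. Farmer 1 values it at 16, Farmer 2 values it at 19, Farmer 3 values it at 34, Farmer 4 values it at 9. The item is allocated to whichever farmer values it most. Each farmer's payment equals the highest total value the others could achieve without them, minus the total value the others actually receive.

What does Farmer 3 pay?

19

Farmer 3 has the highest value and receives the item.
Without Farmer 3, the item would go to the next-highest value, 19, so the others could achieve 19.
With Farmer 3 present and winning, the others receive nothing, so their total is 0.
Payment = 19 - 0 = 19.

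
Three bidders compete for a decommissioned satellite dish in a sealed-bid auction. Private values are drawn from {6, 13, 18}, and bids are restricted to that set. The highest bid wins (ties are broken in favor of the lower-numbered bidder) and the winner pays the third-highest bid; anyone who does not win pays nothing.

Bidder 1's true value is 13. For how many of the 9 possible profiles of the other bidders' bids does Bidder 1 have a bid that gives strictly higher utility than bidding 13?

2

Others bid (6, 18): truth gives 0; bid 18 gives 7 > 0. Violating.
Others bid (18, 6): truth gives 0; bid 18 gives 7 > 0. Violating.
Others bid (6, 6): truth gives 7; no alternative beats it.
Others bid (6, 13): truth gives 7; no alternative beats it.
(Checking all 9 profiles: 2 have a profitable deviation, 7 do not.)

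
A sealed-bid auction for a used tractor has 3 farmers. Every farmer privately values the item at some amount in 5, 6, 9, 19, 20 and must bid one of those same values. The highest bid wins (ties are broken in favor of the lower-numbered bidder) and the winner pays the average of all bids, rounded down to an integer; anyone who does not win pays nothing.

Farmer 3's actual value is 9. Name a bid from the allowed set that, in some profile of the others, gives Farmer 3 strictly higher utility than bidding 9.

Suppose Farmer 1 bids 5 and Farmer 2 bids 5.
Bid 9: wins, pays 6, utility 9 - 6 = 3.
Bid 6: wins, pays 5, utility 9 - 5 = 4.
So bidding 6 beats truth here (4 > 3).

6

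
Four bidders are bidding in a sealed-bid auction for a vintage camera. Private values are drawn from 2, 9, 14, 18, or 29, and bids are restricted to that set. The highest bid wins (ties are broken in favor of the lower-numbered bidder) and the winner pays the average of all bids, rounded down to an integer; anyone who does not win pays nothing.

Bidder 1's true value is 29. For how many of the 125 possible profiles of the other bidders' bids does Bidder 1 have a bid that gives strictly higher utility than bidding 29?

Others bid (2, 2, 2): truth gives 21; bid 2 gives 27 > 21. Violating.
Others bid (2, 2, 9): truth gives 19; bid 9 gives 24 > 19. Violating.
Others bid (2, 2, 14): truth gives 18; bid 14 gives 21 > 18. Violating.
Others bid (2, 2, 18): truth gives 17; bid 18 gives 19 > 17. Violating.
Others bid (2, 2, 29): truth gives 14; no alternative beats it.
Others bid (2, 9, 29): truth gives 12; no alternative beats it.
(Checking all 125 profiles: 64 have a profitable deviation, 61 do not.)

64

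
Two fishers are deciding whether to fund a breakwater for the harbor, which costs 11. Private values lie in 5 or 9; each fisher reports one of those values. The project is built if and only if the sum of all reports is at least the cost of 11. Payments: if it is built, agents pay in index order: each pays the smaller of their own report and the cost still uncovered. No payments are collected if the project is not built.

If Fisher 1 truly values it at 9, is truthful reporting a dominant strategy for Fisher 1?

Consider the case where Fisher 2 reports 9.
Truthful report 9: project built, pays 9, utility 9 - 9 = 0.
Report 5 instead: project built, pays 5, utility 9 - 5 = 4.
Since 4 > 0, reporting 5 is strictly better here, so truthful reporting is not dominant.

No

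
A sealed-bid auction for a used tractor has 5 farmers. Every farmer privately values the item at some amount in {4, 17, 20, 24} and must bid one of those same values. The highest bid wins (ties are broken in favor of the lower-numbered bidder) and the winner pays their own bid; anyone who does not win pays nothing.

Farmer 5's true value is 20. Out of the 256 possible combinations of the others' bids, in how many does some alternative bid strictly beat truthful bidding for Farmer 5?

1

Others bid (4, 4, 4, 4): truth gives 0; bid 17 gives 3 > 0. Violating.
Others bid (4, 4, 4, 17): truth gives 0; no alternative beats it.
Others bid (4, 4, 4, 20): truth gives 0; no alternative beats it.
(Checking all 256 profiles: 1 has a profitable deviation, 255 do not.)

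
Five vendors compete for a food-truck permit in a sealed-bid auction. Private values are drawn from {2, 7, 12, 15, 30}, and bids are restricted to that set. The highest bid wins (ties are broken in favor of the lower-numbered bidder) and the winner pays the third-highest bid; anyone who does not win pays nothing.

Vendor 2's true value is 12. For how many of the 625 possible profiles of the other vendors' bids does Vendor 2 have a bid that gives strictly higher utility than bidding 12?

64

Others bid (2, 2, 2, 15): truth gives 0; bid 15 gives 10 > 0. Violating.
Others bid (2, 2, 2, 30): truth gives 0; bid 30 gives 10 > 0. Violating.
Others bid (2, 2, 7, 15): truth gives 0; bid 15 gives 5 > 0. Violating.
Others bid (2, 2, 7, 30): truth gives 0; bid 30 gives 5 > 0. Violating.
Others bid (2, 2, 2, 2): truth gives 10; no alternative beats it.
Others bid (2, 2, 2, 7): truth gives 10; no alternative beats it.
(Checking all 625 profiles: 64 have a profitable deviation, 561 do not.)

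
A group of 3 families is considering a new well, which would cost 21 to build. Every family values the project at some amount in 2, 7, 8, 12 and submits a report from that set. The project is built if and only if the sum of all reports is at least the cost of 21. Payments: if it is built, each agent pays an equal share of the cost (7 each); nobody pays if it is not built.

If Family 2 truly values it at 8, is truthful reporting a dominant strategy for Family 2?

No

Consider the case where Family 1 reports 2 and Family 3 reports 7.
Truthful report 8: project not built, utility 0.
Report 12 instead: project built, pays 7, utility 8 - 7 = 1.
Since 1 > 0, reporting 12 is strictly better here, so truthful reporting is not dominant.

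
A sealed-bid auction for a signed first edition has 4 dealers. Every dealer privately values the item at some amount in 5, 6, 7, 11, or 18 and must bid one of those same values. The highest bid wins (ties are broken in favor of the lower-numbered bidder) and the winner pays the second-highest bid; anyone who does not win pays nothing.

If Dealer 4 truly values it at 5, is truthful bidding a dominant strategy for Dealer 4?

Check each profile of the others' bids and compare truth against every alternative bid.
Others bid (5, 5, 5): truth gives 0, best alternative gives 0.
Others bid (5, 5, 6): truth gives 0, best alternative gives 0.
Others bid (5, 5, 7): truth gives 0, best alternative gives 0.
Others bid (5, 5, 11): truth gives 0, best alternative gives 0.
Others bid (5, 5, 18): truth gives 0, best alternative gives 0.
Others bid (5, 6, 5): truth gives 0, best alternative gives 0.
(Remaining 119 profiles checked similarly; truth is weakly best in each.)
In every case the truthful bid is at least as good as any alternative, so it is a dominant strategy.

Yes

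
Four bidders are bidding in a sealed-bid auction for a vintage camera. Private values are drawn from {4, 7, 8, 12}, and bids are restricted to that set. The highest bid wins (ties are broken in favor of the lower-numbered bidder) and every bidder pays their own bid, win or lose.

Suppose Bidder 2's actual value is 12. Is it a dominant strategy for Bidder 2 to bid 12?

Consider the case where Bidder 1 bids 4, Bidder 3 bids 4 and Bidder 4 bids 4.
Truthful bid 12: wins, pays 12, utility 12 - 12 = 0.
Bid 7 instead: wins, pays 7, utility 12 - 7 = 5.
Since 5 > 0, bidding 7 is strictly better here, so truthful bidding is not dominant.

No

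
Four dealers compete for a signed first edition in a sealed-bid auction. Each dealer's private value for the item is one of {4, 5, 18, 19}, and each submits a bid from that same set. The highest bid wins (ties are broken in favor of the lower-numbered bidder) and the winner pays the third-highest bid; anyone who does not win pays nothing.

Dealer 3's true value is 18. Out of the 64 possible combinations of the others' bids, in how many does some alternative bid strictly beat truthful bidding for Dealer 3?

12

Others bid (4, 4, 19): truth gives 0; bid 19 gives 14 > 0. Violating.
Others bid (4, 5, 19): truth gives 0; bid 19 gives 13 > 0. Violating.
Others bid (4, 18, 4): truth gives 0; bid 19 gives 14 > 0. Violating.
Others bid (4, 18, 5): truth gives 0; bid 19 gives 13 > 0. Violating.
Others bid (4, 4, 4): truth gives 14; no alternative beats it.
Others bid (4, 4, 5): truth gives 14; no alternative beats it.
(Checking all 64 profiles: 12 have a profitable deviation, 52 do not.)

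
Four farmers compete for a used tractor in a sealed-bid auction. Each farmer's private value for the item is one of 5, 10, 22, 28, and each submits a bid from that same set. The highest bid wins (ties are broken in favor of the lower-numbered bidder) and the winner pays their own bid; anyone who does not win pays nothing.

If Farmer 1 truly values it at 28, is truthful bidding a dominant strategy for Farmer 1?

Consider the case where Farmer 2 bids 5, Farmer 3 bids 5 and Farmer 4 bids 5.
Truthful bid 28: wins, pays 28, utility 28 - 28 = 0.
Bid 5 instead: wins, pays 5, utility 28 - 5 = 23.
Since 23 > 0, bidding 5 is strictly better here, so truthful bidding is not dominant.

No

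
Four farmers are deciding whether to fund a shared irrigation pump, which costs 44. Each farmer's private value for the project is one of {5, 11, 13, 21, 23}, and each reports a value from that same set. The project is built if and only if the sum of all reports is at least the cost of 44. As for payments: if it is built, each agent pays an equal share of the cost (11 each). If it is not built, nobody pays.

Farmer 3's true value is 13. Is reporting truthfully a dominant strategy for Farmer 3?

No

Consider the case where Farmer 1 reports 5, Farmer 2 reports 5 and Farmer 4 reports 11.
Truthful report 13: project not built, utility 0.
Report 23 instead: project built, pays 11, utility 13 - 11 = 2.
Since 2 > 0, reporting 23 is strictly better here, so truthful reporting is not dominant.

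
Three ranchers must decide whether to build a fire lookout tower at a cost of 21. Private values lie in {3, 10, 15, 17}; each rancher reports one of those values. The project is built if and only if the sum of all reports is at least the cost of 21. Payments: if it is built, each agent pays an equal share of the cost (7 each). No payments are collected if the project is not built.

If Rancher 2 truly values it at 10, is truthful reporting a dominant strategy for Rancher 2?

No

Consider the case where Rancher 1 reports 3 and Rancher 3 reports 3.
Truthful report 10: project not built, utility 0.
Report 15 instead: project built, pays 7, utility 10 - 7 = 3.
Since 3 > 0, reporting 15 is strictly better here, so truthful reporting is not dominant.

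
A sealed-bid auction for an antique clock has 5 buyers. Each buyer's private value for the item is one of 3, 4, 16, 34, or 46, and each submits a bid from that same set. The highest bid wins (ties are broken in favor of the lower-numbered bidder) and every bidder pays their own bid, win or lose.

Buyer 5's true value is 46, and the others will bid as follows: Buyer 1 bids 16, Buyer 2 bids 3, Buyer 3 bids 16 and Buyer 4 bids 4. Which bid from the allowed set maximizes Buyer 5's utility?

34

Bid 3: loses but pays 3, utility -3.
Bid 4: loses but pays 4, utility -4.
Bid 16: loses but pays 16, utility -16.
Bid 34: wins, pays 34, utility 46 - 34 = 12.
Bid 46: wins, pays 46, utility 46 - 46 = 0.
The best choice is 34 with utility 12.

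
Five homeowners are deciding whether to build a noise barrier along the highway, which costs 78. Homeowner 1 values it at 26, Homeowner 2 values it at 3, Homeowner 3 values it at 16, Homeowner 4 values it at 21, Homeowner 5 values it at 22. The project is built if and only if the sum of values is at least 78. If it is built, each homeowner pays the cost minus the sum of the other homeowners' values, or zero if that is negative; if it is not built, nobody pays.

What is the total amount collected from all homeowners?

Total value 88 ≥ cost 78, so it is built.
Homeowner 1: others sum to 62; max(0, 78 - 62) = 16.
Homeowner 2: others sum to 85; max(0, 78 - 85) = 0.
Homeowner 3: others sum to 72; max(0, 78 - 72) = 6.
Homeowner 4: others sum to 67; max(0, 78 - 67) = 11.
Homeowner 5: others sum to 66; max(0, 78 - 66) = 12.
Total collected = 16 + 0 + 6 + 11 + 12 = 45.

45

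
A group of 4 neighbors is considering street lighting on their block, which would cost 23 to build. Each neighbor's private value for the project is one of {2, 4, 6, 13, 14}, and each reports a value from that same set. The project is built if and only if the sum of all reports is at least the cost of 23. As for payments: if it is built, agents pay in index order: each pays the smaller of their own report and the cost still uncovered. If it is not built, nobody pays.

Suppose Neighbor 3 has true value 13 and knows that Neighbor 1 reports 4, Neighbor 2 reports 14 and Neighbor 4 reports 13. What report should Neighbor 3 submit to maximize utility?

Report 2: project built, pays 2, utility 13 - 2 = 11.
Report 4: project built, pays 4, utility 13 - 4 = 9.
Report 6: project built, pays 5, utility 13 - 5 = 8.
Report 13: project built, pays 5, utility 13 - 5 = 8.
Report 14: project built, pays 5, utility 13 - 5 = 8.
The best choice is 2 with utility 11.

2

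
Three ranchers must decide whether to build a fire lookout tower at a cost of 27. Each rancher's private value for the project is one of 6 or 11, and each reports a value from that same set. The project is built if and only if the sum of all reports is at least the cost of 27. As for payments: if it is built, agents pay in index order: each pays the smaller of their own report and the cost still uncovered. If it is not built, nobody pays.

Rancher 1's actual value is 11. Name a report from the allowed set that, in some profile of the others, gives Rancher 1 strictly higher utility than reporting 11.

6

Suppose Rancher 2 reports 11 and Rancher 3 reports 11.
Report 11: project built, pays 11, utility 11 - 11 = 0.
Report 6: project built, pays 6, utility 11 - 6 = 5.
So reporting 6 beats truth here (5 > 0).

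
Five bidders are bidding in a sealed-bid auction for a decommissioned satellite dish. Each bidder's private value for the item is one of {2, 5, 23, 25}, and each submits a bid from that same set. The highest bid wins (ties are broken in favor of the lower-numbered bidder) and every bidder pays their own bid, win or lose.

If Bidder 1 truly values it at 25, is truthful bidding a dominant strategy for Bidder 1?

Consider the case where Bidder 2 bids 2, Bidder 3 bids 2, Bidder 4 bids 2 and Bidder 5 bids 2.
Truthful bid 25: wins, pays 25, utility 25 - 25 = 0.
Bid 2 instead: wins, pays 2, utility 25 - 2 = 23.
Since 23 > 0, bidding 2 is strictly better here, so truthful bidding is not dominant.

No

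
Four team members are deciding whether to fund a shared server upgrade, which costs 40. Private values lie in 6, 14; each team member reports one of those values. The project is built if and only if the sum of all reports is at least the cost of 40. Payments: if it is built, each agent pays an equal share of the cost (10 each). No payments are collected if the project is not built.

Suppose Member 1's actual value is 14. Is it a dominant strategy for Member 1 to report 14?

Check each profile of the others' reports and compare truth against every alternative report.
Others report (6, 6, 14): truth gives 4, best alternative gives 0.
Others report (6, 14, 6): truth gives 4, best alternative gives 0.
Others report (14, 6, 6): truth gives 4, best alternative gives 0.
Others report (6, 14, 14): truth gives 4, best alternative gives 4.
Others report (14, 6, 14): truth gives 4, best alternative gives 4.
Others report (14, 14, 6): truth gives 4, best alternative gives 4.
(Remaining 2 profiles checked similarly; truth is weakly best in each.)
In every case the truthful report is at least as good as any alternative, so it is a dominant strategy.

Yes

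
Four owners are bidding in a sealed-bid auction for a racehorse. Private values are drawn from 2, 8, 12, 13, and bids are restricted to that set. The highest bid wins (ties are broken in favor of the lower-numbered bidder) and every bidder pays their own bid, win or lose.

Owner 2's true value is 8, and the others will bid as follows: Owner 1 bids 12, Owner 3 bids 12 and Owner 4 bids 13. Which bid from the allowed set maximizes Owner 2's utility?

2

Bid 2: loses but pays 2, utility -2.
Bid 8: loses but pays 8, utility -8.
Bid 12: loses but pays 12, utility -12.
Bid 13: wins, pays 13, utility 8 - 13 = -5.
The best choice is 2 with utility -2.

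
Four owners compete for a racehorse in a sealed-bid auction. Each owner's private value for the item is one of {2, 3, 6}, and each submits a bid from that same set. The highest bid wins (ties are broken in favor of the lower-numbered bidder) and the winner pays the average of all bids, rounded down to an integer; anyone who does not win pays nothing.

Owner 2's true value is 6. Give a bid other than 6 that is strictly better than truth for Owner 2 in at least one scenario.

3

Suppose Owner 1 bids 2, Owner 3 bids 2 and Owner 4 bids 2.
Bid 6: wins, pays 3, utility 6 - 3 = 3.
Bid 3: wins, pays 2, utility 6 - 2 = 4.
So bidding 3 beats truth here (4 > 3).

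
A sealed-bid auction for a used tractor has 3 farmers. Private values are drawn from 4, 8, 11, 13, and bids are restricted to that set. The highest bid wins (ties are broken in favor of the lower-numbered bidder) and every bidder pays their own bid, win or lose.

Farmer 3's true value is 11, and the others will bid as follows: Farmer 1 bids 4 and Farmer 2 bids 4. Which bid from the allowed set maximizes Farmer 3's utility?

8

Bid 4: loses but pays 4, utility -4.
Bid 8: wins, pays 8, utility 11 - 8 = 3.
Bid 11: wins, pays 11, utility 11 - 11 = 0.
Bid 13: wins, pays 13, utility 11 - 13 = -2.
The best choice is 8 with utility 3.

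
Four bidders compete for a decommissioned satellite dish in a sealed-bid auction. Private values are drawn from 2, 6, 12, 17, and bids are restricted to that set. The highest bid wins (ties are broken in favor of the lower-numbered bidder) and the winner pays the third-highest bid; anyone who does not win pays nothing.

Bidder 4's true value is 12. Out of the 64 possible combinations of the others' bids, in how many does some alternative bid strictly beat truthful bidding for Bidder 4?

Others bid (2, 2, 12): truth gives 0; bid 17 gives 10 > 0. Violating.
Others bid (2, 6, 12): truth gives 0; bid 17 gives 6 > 0. Violating.
Others bid (2, 12, 2): truth gives 0; bid 17 gives 10 > 0. Violating.
Others bid (2, 12, 6): truth gives 0; bid 17 gives 6 > 0. Violating.
Others bid (2, 2, 2): truth gives 10; no alternative beats it.
Others bid (2, 2, 6): truth gives 10; no alternative beats it.
(Checking all 64 profiles: 12 have a profitable deviation, 52 do not.)

12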